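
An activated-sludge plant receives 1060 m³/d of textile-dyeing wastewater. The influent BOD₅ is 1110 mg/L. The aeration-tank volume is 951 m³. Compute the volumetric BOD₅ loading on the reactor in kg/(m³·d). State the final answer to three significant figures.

L_v ≈ 1.24 kg BOD₅/(m³·d)

L_v = Q S₀ / V = 1060 × 1110 × 10⁻³ / 951.0 = 1.237 kg/(m³·d).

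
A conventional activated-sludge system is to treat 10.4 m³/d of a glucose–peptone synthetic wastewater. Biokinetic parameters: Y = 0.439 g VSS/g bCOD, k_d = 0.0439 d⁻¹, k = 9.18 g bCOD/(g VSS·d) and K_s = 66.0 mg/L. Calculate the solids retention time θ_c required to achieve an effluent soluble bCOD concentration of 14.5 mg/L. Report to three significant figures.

Specific growth rate at S = 14.5 mg/L: μ = YkS/(K_s+S) = 0.439·9.18·14.5/(66.0+14.5) = 0.7259 d⁻¹.
Then 1/θ_c = μ − k_d = 0.7259 − 0.0439 = 0.6820 d⁻¹, giving θ_c = 1.466 d.

θ_c ≈ 1.47 d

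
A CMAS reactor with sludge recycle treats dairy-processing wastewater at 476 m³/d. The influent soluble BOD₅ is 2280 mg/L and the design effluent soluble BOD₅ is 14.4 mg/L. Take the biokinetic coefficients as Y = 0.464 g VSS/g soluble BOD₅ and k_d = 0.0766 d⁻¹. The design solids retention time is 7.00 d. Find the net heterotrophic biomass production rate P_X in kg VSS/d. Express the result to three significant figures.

The observed yield is Y_obs = Y/(1 + k_d·θ_c) = 0.464 / (1 + 0.0766 × 7.00) = 0.464 / 1.536 = 0.3020 g VSS per g soluble BOD₅ removed.
Substrate removed = Q·(S₀ − S) = 476 m³/d × (2280 − 14.4) g/m³ = 1.08×10^6 g/d = 1078 kg/d.
Net biomass production P_X = Y_obs × Q·(S₀ − S) = 0.3020 × 1078 = 325.7 kg VSS/d.

P_X ≈ 326 kg VSS/d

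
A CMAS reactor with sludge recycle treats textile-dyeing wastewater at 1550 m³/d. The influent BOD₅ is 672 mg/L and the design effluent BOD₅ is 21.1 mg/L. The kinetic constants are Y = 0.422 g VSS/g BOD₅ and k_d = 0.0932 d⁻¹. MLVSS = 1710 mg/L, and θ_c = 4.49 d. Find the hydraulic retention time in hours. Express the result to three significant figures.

τ ≈ 12.2 h

From the SRT design equation V = Y Q (S₀−S) θ_c / [X (1 + k_d θ_c)] = 0.422 × 1550 × (672 − 21.1) × 4.49 / [1710 × (1 + 0.0932 × 4.49)] = 1.91×10^6 / 2426 = 788.1 m³.
Hydraulic retention time τ = V/Q = 788.1 / 1550 = 0.5085 d = 12.20 h.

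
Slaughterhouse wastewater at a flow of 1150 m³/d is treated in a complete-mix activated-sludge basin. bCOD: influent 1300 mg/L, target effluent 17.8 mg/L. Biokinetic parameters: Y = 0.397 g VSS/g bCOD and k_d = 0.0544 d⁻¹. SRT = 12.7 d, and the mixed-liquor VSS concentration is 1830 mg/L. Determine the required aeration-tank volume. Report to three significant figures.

V ≈ 2400 m³

Rearranging the biomass balance for a CMAS with decay, V = Y·Q·ΔS·θ_c / [X·(1+k_d θ_c)] = 0.397 × 1150 × (1300 − 17.8) × 12.7 / [1830 × (1 + 0.0544 × 12.7)] = 7.43×10^6 / 3094 = 2403 m³.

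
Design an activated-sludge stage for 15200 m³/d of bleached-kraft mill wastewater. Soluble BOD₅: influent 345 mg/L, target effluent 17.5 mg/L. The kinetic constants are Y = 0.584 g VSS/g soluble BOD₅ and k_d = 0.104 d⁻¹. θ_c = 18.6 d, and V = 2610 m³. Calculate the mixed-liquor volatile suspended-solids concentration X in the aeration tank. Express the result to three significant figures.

Solving the biomass balance for X: X = Y Q (S₀−S) θ_c / [V (1+k_d θ_c)] = 0.584 × 15200 × (345 − 17.5) × 18.6 / [2610 × (1 + 0.104 × 18.6)] = 7060 mg/L.

X ≈ 7060 mg/L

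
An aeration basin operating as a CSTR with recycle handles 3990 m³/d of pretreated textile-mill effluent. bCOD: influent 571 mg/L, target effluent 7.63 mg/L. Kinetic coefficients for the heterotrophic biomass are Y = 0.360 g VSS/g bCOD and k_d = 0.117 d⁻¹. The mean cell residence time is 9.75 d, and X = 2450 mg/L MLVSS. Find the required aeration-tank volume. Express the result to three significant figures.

V ≈ 1500 m³

From the SRT design equation V = Y Q (S₀−S) θ_c / [X (1 + k_d θ_c)] = 0.360 × 3990 × (571 − 7.63) × 9.75 / [2450 × (1 + 0.117 × 9.75)] = 7.89×10^6 / 5245 = 1504 m³.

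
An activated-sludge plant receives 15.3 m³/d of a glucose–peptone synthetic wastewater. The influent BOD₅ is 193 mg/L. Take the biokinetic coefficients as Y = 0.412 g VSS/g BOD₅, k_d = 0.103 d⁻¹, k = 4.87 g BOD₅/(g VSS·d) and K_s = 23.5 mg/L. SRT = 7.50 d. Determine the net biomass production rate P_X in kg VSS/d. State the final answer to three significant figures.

From the Monod/SRT balance for a CMAS, S = K_s·(1+k_d θ_c)/[θ_c·(Y k − k_d) − 1] = 23.5 × (1 + 0.103 × 7.50) / [7.50 × (0.412 × 4.87 − 0.103) − 1] = 41.65 / 13.28 = 3.138 mg/L.
The observed yield is Y_obs = Y/(1 + k_d·θ_c) = 0.412 / (1 + 0.103 × 7.50) = 0.412 / 1.772 = 0.2324 g VSS per g BOD₅ removed.
ΔS = 193 − 3.14 = 189.9 mg/L, so the substrate removal rate is 15.3 × 189.9/1000 = 2.905 kg BOD₅/d.
Net biomass production P_X = Y_obs × Q·(S₀ − S) = 0.2324 × 2.905 = 0.6752 kg VSS/d.

P_X ≈ 0.675 kg VSS/d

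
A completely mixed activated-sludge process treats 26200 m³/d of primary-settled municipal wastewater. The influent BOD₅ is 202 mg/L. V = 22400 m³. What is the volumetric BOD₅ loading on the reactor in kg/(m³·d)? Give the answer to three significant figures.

L_v ≈ 0.236 kg BOD₅/(m³·d)

L_v = Q S₀ / V = 26200 × 202 × 10⁻³ / 22400 = 0.2363 kg/(m³·d).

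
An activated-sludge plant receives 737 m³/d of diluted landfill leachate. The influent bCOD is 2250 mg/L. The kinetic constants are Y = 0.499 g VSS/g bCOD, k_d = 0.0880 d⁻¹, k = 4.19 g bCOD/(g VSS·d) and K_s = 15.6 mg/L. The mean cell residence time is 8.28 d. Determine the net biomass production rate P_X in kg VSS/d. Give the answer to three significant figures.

Effluent substrate depends only on kinetics and SRT: S = K_s(1 + k_d θ_c) / [θ_c(Yk − k_d) − 1] = 15.6 × (1 + 0.0880 × 8.28) / [8.28 × (0.499 × 4.19 − 0.0880) − 1] = 26.97 / 15.58 = 1.730 mg/L.
Correct the yield for decay: Y_obs = Y/(1 + k_d θ_c) = 0.499 / (1 + 0.0880 × 8.28) = 0.499 / 1.729 = 0.2887.
Q·(S₀ − S) = 737 × (2250 − 1.73) × 10⁻³ = 1657 kg/d removed.
So the net sludge growth is P_X = 0.2887 × 1657 = 478.3 kg VSS/d.

P_X ≈ 478 kg VSS/d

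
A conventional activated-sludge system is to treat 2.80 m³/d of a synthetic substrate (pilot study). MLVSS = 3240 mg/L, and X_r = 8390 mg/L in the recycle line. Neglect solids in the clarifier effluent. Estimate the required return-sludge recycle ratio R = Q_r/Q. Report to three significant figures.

R ≈ 0.629

Mass balance around the secondary clarifier (neglecting effluent solids): R = X / (X_r − X) = 3240 / (8390 − 3240) = 0.6291.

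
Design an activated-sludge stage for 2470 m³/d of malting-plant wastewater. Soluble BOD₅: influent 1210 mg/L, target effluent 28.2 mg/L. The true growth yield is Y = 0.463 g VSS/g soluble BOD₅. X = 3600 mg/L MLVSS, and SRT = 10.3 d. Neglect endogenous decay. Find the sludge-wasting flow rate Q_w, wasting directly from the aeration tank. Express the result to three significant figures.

Biomass mass balance (decay neglected): V·X = Y·Q·(S₀ − S)·θ_c, so V = 0.463 × 2470 × (1210 − 28.2) × 10.3 / 3600 = 3867 m³.
For wasting at MLVSS concentration, Q_w = V/θ_c = 3867/10.3 = 375.4 m³/d.

Q_w ≈ 375 m³/d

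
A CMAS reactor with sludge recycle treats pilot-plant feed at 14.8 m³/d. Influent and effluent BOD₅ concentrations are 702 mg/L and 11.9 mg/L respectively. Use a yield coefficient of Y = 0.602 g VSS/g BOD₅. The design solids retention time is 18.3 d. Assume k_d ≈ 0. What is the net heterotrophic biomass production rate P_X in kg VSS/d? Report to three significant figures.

P_X ≈ 6.15 kg VSS/d

Since k_d ≈ 0, Y_obs = Y = 0.602 g VSS/g BOD₅.
Q·(S₀ − S) = 14.8 × (702 − 11.9) × 10⁻³ = 10.21 kg/d removed.
P_X = Y_obs · Q(S₀ − S) = 0.6020 × 10.21 = 6.149 kg VSS/d.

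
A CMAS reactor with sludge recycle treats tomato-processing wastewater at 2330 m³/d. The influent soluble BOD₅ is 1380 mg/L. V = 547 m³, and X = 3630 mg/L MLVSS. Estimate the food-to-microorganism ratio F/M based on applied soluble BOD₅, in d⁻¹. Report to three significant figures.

Food-to-microorganism ratio F/M = Q S₀ / (V X) = 2330 × 1380 / (547.0 × 3630) = 1.619 d⁻¹.

F/M ≈ 1.62 d⁻¹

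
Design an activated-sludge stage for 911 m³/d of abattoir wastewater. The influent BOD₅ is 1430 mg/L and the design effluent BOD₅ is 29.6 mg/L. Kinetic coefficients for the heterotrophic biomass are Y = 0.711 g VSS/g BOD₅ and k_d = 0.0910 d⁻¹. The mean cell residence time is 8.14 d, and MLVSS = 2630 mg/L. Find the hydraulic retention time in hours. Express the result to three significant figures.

τ ≈ 42.5 h

Steady-state biomass mass balance: V·X·(1 + k_d·θ_c) = Y·Q·(S₀ − S)·θ_c, so V = 0.711 × 911 × (1430 − 29.6) × 8.14 / [2630 × (1 + 0.0910 × 8.14)] = 7.38×10^6 / 4578 = 1613 m³.
Hydraulic retention time τ = V/Q = 1613 / 911 = 1.770 d = 42.49 h.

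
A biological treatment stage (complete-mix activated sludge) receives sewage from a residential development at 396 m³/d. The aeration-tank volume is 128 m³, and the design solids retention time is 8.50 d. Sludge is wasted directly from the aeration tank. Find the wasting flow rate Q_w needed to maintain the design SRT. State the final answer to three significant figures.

For wasting at MLVSS concentration, Q_w = V/θ_c = 128.0/8.50 = 15.06 m³/d.

Q_w ≈ 15.1 m³/d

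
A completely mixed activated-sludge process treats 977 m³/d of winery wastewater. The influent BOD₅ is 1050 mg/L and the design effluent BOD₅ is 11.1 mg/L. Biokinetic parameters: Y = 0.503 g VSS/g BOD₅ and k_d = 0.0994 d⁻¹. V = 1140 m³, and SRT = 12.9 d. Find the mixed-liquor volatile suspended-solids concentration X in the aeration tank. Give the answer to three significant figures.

X ≈ 2530 mg/L

Solving the biomass balance for X: X = Y Q (S₀−S) θ_c / [V (1+k_d θ_c)] = 0.503 × 977 × (1050 − 11.1) × 12.9 / [1140 × (1 + 0.0994 × 12.9)] = 2531 mg/L.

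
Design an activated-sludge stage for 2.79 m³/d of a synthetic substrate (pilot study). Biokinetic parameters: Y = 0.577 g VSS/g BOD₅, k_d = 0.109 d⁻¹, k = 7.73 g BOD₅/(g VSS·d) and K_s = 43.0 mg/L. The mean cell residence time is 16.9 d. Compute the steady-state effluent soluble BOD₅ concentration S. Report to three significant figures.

S ≈ 1.68 mg/L

From the Monod/SRT balance for a CMAS, S = K_s·(1+k_d θ_c)/[θ_c·(Y k − k_d) − 1] = 43.0 × (1 + 0.109 × 16.9) / [16.9 × (0.577 × 7.73 − 0.109) − 1] = 122.2 / 72.54 = 1.685 mg/L.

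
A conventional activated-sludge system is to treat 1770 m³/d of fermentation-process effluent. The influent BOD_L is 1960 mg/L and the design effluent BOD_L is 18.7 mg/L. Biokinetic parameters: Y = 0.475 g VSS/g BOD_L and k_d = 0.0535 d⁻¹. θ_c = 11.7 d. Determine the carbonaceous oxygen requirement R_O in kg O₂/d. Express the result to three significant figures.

R_O ≈ 2010 kg O₂/d

The observed yield is Y_obs = Y/(1 + k_d·θ_c) = 0.475 / (1 + 0.0535 × 11.7) = 0.475 / 1.626 = 0.2921 g VSS per g BOD_L removed.
ΔS = 1960 − 18.7 = 1941 mg/L, so the substrate removal rate is 1770 × 1941/1000 = 3436 kg BOD_L/d.
Biomass synthesised: P_X = Y_obs × 3436 = 1004 kg VSS/d.
R_O = Q·(S₀ − S) − 1.42·P_X = 3436 − 1.42 × 1004 = 2011 kg O₂/d.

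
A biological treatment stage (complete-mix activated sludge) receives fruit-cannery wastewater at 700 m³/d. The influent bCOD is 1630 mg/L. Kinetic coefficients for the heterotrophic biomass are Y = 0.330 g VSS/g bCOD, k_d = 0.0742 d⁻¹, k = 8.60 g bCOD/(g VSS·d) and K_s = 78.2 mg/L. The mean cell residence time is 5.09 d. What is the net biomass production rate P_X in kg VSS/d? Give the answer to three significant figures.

P_X ≈ 272 kg VSS/d

Effluent substrate depends only on kinetics and SRT: S = K_s(1 + k_d θ_c) / [θ_c(Yk − k_d) − 1] = 78.2 × (1 + 0.0742 × 5.09) / [5.09 × (0.330 × 8.60 − 0.0742) − 1] = 107.7 / 13.07 = 8.244 mg/L.
The observed yield is Y_obs = Y/(1 + k_d·θ_c) = 0.330 / (1 + 0.0742 × 5.09) = 0.330 / 1.378 = 0.2395 g VSS per g bCOD removed.
Q·(S₀ − S) = 700 × (1630 − 8.24) × 10⁻³ = 1135 kg/d removed.
Biomass produced: P_X = Y_obs·Q·ΔS = 0.2395 × 1135 ≈ 271.9 kg VSS/d.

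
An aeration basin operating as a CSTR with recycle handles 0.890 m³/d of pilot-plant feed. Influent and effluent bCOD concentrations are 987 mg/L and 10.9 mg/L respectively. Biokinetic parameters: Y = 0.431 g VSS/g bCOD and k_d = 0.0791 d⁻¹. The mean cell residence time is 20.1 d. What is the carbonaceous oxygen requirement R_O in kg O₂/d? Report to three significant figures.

Y_obs = Y / (1 + k_d θ_c) = 0.431 / (1 + 0.0791 × 20.1) = 0.431 / 2.590 = 0.1664.
Q·(S₀ − S) = 0.890 × (987 − 10.9) × 10⁻³ = 0.8687 kg/d removed.
Net sludge production P_X = 0.1664 × 0.8687 = 0.1446 kg VSS/d.
R_O = Q·ΔS − 1.42 P_X = 0.8687 − 0.2053 = 0.6634 kg O₂/d.

R_O ≈ 0.663 kg O₂/d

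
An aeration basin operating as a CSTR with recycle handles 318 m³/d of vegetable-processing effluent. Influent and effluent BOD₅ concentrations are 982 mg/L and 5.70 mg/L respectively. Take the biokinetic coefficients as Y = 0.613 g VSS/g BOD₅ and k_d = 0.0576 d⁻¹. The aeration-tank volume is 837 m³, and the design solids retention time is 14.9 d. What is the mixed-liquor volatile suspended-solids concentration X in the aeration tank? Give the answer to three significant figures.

From V·X·(1 + k_d·θ_c) = Y·Q·(S₀ − S)·θ_c: X = 0.613 × 318 × (982 − 5.70) × 14.9 / [837 × (1 + 0.0576 × 14.9)] = 1823 mg/L.

X ≈ 1820 mg/L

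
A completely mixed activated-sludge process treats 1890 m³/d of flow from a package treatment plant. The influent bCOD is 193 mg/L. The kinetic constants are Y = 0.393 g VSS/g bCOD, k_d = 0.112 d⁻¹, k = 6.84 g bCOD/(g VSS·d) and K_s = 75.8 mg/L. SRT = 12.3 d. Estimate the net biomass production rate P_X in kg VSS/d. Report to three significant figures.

For a completely mixed reactor with recycle the Lawrence–McCarty relation gives S = K_s·(1 + k_d·θ_c) / [θ_c·(Y·k − k_d) − 1] = 75.8 × (1 + 0.112 × 12.3) / [12.3 × (0.393 × 6.84 − 0.112) − 1] = 180.2 / 30.69 = 5.873 mg/L.
Observed yield with endogenous decay: Y_obs = Y / (1 + k_d·θ_c) = 0.393 / (1 + 0.112 × 12.3) = 0.393 / 2.378 = 0.1653 g VSS/g bCOD.
Substrate removed = Q·(S₀ − S) = 1890 m³/d × (193 − 5.87) g/m³ = 3.54×10^5 g/d = 353.7 kg/d.
Net biomass production P_X = Y_obs × Q·(S₀ − S) = 0.1653 × 353.7 = 58.46 kg VSS/d.

P_X ≈ 58.5 kg VSS/d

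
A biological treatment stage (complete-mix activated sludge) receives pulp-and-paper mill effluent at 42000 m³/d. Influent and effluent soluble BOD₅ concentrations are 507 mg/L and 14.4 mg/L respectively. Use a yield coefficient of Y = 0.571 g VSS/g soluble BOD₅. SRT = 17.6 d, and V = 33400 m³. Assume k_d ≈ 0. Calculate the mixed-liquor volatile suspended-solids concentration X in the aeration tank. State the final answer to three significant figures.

From V·X = Y·Q·(S₀ − S)·θ_c (decay neglected): X = 0.571 × 42000 × (507 − 14.4) × 17.6 / 33400 = 6225 mg/L.

X ≈ 6230 mg/L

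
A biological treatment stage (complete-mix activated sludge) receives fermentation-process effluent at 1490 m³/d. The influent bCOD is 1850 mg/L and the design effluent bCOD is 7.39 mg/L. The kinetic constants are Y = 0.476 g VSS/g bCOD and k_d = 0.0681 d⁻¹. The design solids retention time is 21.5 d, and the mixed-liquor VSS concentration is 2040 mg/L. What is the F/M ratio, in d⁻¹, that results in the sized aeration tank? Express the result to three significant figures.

F/M ≈ 0.242 d⁻¹

Rearranging the biomass balance for a CMAS with decay, V = Y·Q·ΔS·θ_c / [X·(1+k_d θ_c)] = 0.476 × 1490 × (1850 − 7.39) × 21.5 / [2040 × (1 + 0.0681 × 21.5)] = 2.81×10^7 / 5027 = 5589 m³.
Food-to-microorganism ratio F/M = Q S₀ / (V X) = 1490 × 1850 / (5589 × 2040) = 0.2417 d⁻¹.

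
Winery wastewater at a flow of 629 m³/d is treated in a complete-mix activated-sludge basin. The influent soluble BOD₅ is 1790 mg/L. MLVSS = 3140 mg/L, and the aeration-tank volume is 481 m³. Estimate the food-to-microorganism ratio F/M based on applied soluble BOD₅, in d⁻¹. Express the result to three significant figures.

F/M ≈ 0.745 d⁻¹

Food-to-microorganism ratio F/M = Q S₀ / (V X) = 629 × 1790 / (481.0 × 3140) = 0.7455 d⁻¹.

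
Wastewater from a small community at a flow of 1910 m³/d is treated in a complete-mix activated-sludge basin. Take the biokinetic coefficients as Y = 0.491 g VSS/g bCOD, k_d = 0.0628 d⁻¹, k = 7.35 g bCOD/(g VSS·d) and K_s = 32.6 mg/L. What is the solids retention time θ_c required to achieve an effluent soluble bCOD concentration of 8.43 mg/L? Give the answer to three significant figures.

Specific growth rate at S = 8.43 mg/L: μ = YkS/(K_s+S) = 0.491·7.35·8.43/(32.6+8.43) = 0.7415 d⁻¹.
Then 1/θ_c = μ − k_d = 0.7415 − 0.0628 = 0.6787 d⁻¹, giving θ_c = 1.473 d.

θ_c ≈ 1.47 d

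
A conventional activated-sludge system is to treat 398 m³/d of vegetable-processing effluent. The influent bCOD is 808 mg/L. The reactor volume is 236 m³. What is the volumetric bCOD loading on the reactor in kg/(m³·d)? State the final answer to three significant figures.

Volumetric loading L_v = Q·S₀ / V = 398 × 808 g/m³ / 236.0 m³ = 1363 g/(m³·d) = 1.363 kg bCOD/(m³·d).

L_v ≈ 1.36 kg bCOD/(m³·d)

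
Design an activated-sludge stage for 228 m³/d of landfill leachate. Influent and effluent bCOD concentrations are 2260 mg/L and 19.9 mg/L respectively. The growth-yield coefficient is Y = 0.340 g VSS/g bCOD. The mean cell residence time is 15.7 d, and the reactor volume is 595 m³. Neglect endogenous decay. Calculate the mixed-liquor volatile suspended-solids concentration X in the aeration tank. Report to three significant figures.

X ≈ 4580 mg/L

Without decay, X = Y Q (S₀−S) θ_c / V = 0.340 × 228 × (2260 − 19.9) × 15.7 / 595 = 4582 mg/L.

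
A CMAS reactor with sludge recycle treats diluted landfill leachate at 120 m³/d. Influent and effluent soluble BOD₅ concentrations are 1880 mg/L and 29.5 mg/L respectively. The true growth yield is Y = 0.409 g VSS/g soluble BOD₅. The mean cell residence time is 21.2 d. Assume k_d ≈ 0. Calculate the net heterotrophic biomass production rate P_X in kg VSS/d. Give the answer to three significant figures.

P_X ≈ 90.8 kg VSS/d

Since k_d ≈ 0, Y_obs = Y = 0.409 g VSS/g soluble BOD₅.
Mass of soluble BOD₅ removed per day: Q(S₀ − S) = 120 × 1850 g/m³ = 222.1 kg/d.
So the net sludge growth is P_X = 0.4090 × 222.1 = 90.82 kg VSS/d.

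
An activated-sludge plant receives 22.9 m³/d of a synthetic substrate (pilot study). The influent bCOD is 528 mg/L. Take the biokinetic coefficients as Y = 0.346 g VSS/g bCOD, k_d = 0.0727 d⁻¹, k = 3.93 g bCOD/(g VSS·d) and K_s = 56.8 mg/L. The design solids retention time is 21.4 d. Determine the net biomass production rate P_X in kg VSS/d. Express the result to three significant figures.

From the Monod/SRT balance for a CMAS, S = K_s·(1+k_d θ_c)/[θ_c·(Y k − k_d) − 1] = 56.8 × (1 + 0.0727 × 21.4) / [21.4 × (0.346 × 3.93 − 0.0727) − 1] = 145.2 / 26.54 = 5.469 mg/L.
Observed yield with endogenous decay: Y_obs = Y / (1 + k_d·θ_c) = 0.346 / (1 + 0.0727 × 21.4) = 0.346 / 2.556 = 0.1354 g VSS/g bCOD.
Substrate removed = Q·(S₀ − S) = 22.9 m³/d × (528 − 5.47) g/m³ = 1.2×10^4 g/d = 11.97 kg/d.
So the net sludge growth is P_X = 0.1354 × 11.97 = 1.620 kg VSS/d.

P_X ≈ 1.62 kg VSS/d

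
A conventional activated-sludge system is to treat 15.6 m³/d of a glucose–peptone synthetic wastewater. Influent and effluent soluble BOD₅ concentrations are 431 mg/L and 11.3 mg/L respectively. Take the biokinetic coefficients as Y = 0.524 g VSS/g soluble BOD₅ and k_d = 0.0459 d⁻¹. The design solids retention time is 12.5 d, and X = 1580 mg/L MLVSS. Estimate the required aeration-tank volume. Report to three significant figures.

Steady-state biomass mass balance: V·X·(1 + k_d·θ_c) = Y·Q·(S₀ − S)·θ_c, so V = 0.524 × 15.6 × (431 − 11.3) × 12.5 / [1580 × (1 + 0.0459 × 12.5)] = 4.29×10^4 / 2487 = 17.25 m³.

V ≈ 17.2 m³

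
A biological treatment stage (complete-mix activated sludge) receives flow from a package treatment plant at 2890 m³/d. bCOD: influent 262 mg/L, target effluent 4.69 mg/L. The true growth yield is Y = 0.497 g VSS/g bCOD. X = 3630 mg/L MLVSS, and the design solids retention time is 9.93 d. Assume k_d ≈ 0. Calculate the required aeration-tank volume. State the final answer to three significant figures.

Biomass mass balance (decay neglected): V·X = Y·Q·(S₀ − S)·θ_c, so V = 0.497 × 2890 × (262 − 4.69) × 9.93 / 3630 = 1011 m³.

V ≈ 1010 m³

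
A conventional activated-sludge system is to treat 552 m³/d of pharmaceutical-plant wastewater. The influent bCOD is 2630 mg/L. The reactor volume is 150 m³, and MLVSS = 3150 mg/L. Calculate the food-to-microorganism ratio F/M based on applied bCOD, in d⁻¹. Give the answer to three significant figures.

Food-to-microorganism ratio F/M = Q S₀ / (V X) = 552 × 2630 / (150.0 × 3150) = 3.073 d⁻¹.

F/M ≈ 3.07 d⁻¹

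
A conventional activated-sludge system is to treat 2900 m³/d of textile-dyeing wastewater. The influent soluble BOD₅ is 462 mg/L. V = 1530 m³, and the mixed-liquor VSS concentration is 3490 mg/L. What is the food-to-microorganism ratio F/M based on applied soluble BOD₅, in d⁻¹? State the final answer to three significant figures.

F/M = Q·S₀ / (V·X) = 2900 × 462 / (1530 × 3490) = 0.2509 g soluble BOD₅·(g VSS·d)⁻¹.

F/M ≈ 0.251 d⁻¹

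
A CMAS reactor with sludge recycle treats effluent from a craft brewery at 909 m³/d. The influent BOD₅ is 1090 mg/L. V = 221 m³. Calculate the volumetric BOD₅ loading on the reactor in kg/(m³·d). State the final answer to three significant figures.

Volumetric loading L_v = Q·S₀ / V = 909 × 1090 g/m³ / 221.0 m³ = 4483 g/(m³·d) = 4.483 kg BOD₅/(m³·d).

L_v ≈ 4.48 kg BOD₅/(m³·d)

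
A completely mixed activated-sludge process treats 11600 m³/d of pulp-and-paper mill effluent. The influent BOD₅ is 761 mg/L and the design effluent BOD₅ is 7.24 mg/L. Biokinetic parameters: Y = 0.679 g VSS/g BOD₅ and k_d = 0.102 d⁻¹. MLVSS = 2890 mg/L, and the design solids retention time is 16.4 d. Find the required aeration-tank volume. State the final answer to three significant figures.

V ≈ 12600 m³

From the SRT design equation V = Y Q (S₀−S) θ_c / [X (1 + k_d θ_c)] = 0.679 × 11600 × (761 − 7.24) × 16.4 / [2890 × (1 + 0.102 × 16.4)] = 9.74×10^7 / 7724 = 12605 m³.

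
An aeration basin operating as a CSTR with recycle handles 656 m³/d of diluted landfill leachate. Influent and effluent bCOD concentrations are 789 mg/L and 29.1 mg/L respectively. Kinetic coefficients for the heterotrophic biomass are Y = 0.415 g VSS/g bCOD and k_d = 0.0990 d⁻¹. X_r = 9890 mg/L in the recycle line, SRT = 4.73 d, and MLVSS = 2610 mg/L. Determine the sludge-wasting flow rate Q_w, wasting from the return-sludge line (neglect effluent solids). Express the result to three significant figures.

Q_w ≈ 14.2 m³/d

From the SRT design equation V = Y Q (S₀−S) θ_c / [X (1 + k_d θ_c)] = 0.415 × 656 × (789 − 29.1) × 4.73 / [2610 × (1 + 0.0990 × 4.73)] = 9.79×10^5 / 3832 = 255.3 m³.
Q_w = (V·X)/(θ_c X_r) = 255.3 × 2610 / (4.73 × 9890) = 14.25 m³/d.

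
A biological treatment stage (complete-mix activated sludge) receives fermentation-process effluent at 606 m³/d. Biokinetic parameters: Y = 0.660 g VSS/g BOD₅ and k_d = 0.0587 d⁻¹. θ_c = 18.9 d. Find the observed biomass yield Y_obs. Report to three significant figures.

Y_obs ≈ 0.313 g VSS/g BOD₅

The observed yield is Y_obs = Y/(1 + k_d·θ_c) = 0.660 / (1 + 0.0587 × 18.9) = 0.660 / 2.109 = 0.3129 g VSS per g BOD₅ removed.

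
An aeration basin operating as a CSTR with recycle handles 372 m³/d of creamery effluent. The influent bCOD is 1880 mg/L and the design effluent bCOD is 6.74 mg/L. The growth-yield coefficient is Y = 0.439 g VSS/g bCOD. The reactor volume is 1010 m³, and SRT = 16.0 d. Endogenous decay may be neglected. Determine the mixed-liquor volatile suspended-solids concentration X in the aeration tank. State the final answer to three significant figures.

X ≈ 4850 mg/L

From V·X = Y·Q·(S₀ − S)·θ_c (decay neglected): X = 0.439 × 372 × (1880 − 6.74) × 16.0 / 1010 = 4846 mg/L.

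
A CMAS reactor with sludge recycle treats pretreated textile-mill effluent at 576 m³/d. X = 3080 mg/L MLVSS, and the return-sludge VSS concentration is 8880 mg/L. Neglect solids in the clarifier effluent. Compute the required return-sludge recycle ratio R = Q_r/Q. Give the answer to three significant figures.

R ≈ 0.531

R = Q_r/Q = X/(X_r − X) = 3080 / (8880 − 3080) = 0.5310.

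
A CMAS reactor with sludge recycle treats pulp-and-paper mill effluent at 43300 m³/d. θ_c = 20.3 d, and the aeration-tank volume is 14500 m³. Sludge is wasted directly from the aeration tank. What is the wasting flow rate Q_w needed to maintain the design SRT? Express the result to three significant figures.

Wasting from the aeration tank: Q_w = V / θ_c = 14500 / 20.3 = 714.3 m³/d.

Q_w ≈ 714 m³/d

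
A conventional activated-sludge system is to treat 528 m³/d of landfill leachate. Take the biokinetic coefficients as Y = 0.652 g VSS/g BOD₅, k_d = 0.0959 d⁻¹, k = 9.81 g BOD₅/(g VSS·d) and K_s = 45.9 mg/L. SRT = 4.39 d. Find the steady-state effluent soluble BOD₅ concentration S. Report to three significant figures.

S ≈ 2.45 mg/L

From the Monod/SRT balance for a CMAS, S = K_s·(1+k_d θ_c)/[θ_c·(Y k − k_d) − 1] = 45.9 × (1 + 0.0959 × 4.39) / [4.39 × (0.652 × 9.81 − 0.0959) − 1] = 65.22 / 26.66 = 2.447 mg/L.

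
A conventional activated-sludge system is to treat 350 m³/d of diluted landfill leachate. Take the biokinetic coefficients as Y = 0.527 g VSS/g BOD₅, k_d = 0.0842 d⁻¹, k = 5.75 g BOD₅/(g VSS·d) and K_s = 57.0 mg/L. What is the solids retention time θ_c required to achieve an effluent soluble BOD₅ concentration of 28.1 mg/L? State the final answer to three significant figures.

θ_c ≈ 1.09 d

Specific growth rate at S = 28.1 mg/L: μ = YkS/(K_s+S) = 0.527·5.75·28.1/(57.0+28.1) = 1.001 d⁻¹.
1/θ_c = 1.001 − 0.0842 = 0.9164 d⁻¹, so θ_c = 1.091 d.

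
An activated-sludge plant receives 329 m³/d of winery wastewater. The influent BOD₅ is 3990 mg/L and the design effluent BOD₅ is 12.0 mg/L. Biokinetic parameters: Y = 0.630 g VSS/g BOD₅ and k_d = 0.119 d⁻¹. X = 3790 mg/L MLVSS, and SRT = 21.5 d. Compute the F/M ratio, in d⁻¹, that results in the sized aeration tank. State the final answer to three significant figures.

From the SRT design equation V = Y Q (S₀−S) θ_c / [X (1 + k_d θ_c)] = 0.630 × 329 × (3990 − 12.0) × 21.5 / [3790 × (1 + 0.119 × 21.5)] = 1.77×10^7 / 13487 = 1314 m³.
Food-to-microorganism ratio F/M = Q S₀ / (V X) = 329 × 3990 / (1314 × 3790) = 0.2635 d⁻¹.

F/M ≈ 0.264 d⁻¹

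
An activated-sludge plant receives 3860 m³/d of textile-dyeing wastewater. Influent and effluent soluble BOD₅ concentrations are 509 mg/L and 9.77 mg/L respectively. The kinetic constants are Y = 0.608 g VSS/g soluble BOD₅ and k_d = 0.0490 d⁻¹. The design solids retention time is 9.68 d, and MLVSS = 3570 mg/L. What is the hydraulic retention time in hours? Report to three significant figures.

τ ≈ 13.4 h

Steady-state biomass mass balance: V·X·(1 + k_d·θ_c) = Y·Q·(S₀ − S)·θ_c, so V = 0.608 × 3860 × (509 − 9.77) × 9.68 / [3570 × (1 + 0.0490 × 9.68)] = 1.13×10^7 / 5263 = 2155 m³.
τ = V/Q = 2155/3860 = 0.5582 d, or 13.40 h.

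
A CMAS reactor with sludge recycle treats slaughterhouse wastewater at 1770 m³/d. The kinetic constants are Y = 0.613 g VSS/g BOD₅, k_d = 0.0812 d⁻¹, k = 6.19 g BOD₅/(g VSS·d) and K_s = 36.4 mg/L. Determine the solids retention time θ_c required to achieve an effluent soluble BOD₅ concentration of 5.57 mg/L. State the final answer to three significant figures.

θ_c ≈ 2.37 d

At the target effluent, Y k S/(K_s+S) = 0.613×6.19×5.57/41.97 = 0.5036 d⁻¹.
θ_c = 1/(μ − k_d) = 1/(0.5036 − 0.0812) = 1/0.4224 = 2.368 d.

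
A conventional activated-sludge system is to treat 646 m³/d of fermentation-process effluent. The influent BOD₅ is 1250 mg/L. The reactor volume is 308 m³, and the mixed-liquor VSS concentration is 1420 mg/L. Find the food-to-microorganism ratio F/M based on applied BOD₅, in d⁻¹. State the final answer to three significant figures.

F/M = Q·S₀ / (V·X) = 646 × 1250 / (308.0 × 1420) = 1.846 g BOD₅·(g VSS·d)⁻¹.

F/M ≈ 1.85 d⁻¹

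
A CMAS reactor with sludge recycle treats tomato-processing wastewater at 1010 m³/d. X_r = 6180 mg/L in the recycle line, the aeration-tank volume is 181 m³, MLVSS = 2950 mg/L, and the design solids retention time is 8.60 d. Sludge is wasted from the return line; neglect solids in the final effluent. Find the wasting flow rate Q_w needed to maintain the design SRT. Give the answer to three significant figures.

Q_w ≈ 10.0 m³/d

Q_w = (V·X)/(θ_c X_r) = 181.0 × 2950 / (8.60 × 6180) = 10.05 m³/d.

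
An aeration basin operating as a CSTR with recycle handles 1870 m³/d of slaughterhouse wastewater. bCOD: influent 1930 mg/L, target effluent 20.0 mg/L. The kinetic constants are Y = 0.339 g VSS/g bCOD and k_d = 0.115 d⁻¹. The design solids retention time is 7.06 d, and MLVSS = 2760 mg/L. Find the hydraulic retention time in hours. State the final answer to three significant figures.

τ ≈ 21.9 h

Rearranging the biomass balance for a CMAS with decay, V = Y·Q·ΔS·θ_c / [X·(1+k_d θ_c)] = 0.339 × 1870 × (1930 − 20.0) × 7.06 / [2760 × (1 + 0.115 × 7.06)] = 8.55×10^6 / 5001 = 1709 m³.
HRT = V/Q = 1709 m³ / 1870 m³·d⁻¹ = 0.9141 d × 24 = 21.94 h.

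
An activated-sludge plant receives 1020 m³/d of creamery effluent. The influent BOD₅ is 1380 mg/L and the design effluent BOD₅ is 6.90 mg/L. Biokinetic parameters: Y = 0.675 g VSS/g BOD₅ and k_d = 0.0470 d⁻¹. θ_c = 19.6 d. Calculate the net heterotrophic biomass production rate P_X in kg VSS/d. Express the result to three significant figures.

P_X ≈ 492 kg VSS/d

Correct the yield for decay: Y_obs = Y/(1 + k_d θ_c) = 0.675 / (1 + 0.0470 × 19.6) = 0.675 / 1.921 = 0.3513.
Mass of BOD₅ removed per day: Q(S₀ − S) = 1020 × 1373 g/m³ = 1401 kg/d.
So the net sludge growth is P_X = 0.3513 × 1401 = 492.1 kg VSS/d.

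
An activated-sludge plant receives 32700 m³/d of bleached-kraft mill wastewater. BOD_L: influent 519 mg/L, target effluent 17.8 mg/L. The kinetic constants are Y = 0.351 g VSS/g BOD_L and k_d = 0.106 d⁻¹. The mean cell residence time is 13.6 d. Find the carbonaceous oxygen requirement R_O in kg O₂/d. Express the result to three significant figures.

Y_obs = Y / (1 + k_d θ_c) = 0.351 / (1 + 0.106 × 13.6) = 0.351 / 2.442 = 0.1438.
Substrate removed = Q·(S₀ − S) = 32700 m³/d × (519 − 17.8) g/m³ = 1.64×10^7 g/d = 16389 kg/d.
Net sludge production P_X = 0.1438 × 16389 = 2356 kg VSS/d.
Carbonaceous O₂ demand = substrate oxidised − cell-mass equivalent = 16389 − 1.42 × 2356 = 13044 kg O₂/d.

R_O ≈ 13000 kg O₂/d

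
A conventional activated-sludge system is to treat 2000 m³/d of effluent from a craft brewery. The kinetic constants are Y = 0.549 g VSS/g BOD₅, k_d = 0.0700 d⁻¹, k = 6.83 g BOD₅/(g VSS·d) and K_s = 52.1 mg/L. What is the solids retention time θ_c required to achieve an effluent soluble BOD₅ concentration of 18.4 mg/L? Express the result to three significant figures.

θ_c ≈ 1.10 d

Specific growth rate at S = 18.4 mg/L: μ = YkS/(K_s+S) = 0.549·6.83·18.4/(52.1+18.4) = 0.9786 d⁻¹.
θ_c = 1/(μ − k_d) = 1/(0.9786 − 0.0700) = 1/0.9086 = 1.101 d.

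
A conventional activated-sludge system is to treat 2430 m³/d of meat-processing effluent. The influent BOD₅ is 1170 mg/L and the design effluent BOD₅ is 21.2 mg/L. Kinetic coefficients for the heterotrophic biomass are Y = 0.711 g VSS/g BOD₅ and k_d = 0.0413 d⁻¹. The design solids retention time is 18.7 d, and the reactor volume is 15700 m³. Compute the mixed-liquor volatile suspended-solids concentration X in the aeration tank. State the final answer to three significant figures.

From V·X·(1 + k_d·θ_c) = Y·Q·(S₀ − S)·θ_c: X = 0.711 × 2430 × (1170 − 21.2) × 18.7 / [15700 × (1 + 0.0413 × 18.7)] = 1334 mg/L.

X ≈ 1330 mg/L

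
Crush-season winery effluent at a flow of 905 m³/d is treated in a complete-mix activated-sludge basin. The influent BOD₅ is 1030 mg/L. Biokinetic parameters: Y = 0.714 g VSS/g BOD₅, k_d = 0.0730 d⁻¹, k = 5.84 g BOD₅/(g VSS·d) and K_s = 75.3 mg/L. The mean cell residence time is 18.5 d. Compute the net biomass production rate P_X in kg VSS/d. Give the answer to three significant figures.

P_X ≈ 283 kg VSS/d

For a completely mixed reactor with recycle the Lawrence–McCarty relation gives S = K_s·(1 + k_d·θ_c) / [θ_c·(Y·k − k_d) − 1] = 75.3 × (1 + 0.0730 × 18.5) / [18.5 × (0.714 × 5.84 − 0.0730) − 1] = 177.0 / 74.79 = 2.367 mg/L.
The observed yield is Y_obs = Y/(1 + k_d·θ_c) = 0.714 / (1 + 0.0730 × 18.5) = 0.714 / 2.350 = 0.3038 g VSS per g BOD₅ removed.
Mass of BOD₅ removed per day: Q(S₀ − S) = 905 × 1028 g/m³ = 930.0 kg/d.
Biomass produced: P_X = Y_obs·Q·ΔS = 0.3038 × 930.0 ≈ 282.5 kg VSS/d.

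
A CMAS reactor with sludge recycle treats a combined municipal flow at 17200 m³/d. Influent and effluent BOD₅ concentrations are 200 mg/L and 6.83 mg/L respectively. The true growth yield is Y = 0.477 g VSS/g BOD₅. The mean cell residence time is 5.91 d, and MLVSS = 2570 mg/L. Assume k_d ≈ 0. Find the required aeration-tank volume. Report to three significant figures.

With k_d = 0 the design equation reduces to V = Y Q (S₀−S) θ_c / X = 0.477 × 17200 × (200 − 6.83) × 5.91 / 2570 = 3645 m³.

V ≈ 3640 m³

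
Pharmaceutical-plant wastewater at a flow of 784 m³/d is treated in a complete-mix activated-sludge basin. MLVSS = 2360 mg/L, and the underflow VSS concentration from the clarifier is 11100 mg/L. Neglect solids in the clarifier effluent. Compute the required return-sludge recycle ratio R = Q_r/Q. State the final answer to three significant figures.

R = Q_r/Q = X/(X_r − X) = 2360 / (11100 − 2360) = 0.2700.

R ≈ 0.270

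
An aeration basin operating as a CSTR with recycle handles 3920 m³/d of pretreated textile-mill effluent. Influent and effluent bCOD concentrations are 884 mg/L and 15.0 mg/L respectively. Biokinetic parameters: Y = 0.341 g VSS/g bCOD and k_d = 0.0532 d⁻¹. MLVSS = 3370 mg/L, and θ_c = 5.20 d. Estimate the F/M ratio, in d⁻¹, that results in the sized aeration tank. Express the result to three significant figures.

Rearranging the biomass balance for a CMAS with decay, V = Y·Q·ΔS·θ_c / [X·(1+k_d θ_c)] = 0.341 × 3920 × (884 − 15.0) × 5.20 / [3370 × (1 + 0.0532 × 5.20)] = 6.04×10^6 / 4302 = 1404 m³.
Food-to-microorganism ratio F/M = Q S₀ / (V X) = 3920 × 884 / (1404 × 3370) = 0.7324 d⁻¹.

F/M ≈ 0.732 d⁻¹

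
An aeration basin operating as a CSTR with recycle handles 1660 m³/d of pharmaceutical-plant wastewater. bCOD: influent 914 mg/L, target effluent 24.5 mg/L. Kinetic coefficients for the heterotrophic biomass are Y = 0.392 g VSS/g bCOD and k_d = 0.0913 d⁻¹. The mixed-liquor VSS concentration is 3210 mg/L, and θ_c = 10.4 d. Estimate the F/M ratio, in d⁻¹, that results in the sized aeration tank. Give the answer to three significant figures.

F/M ≈ 0.491 d⁻¹

Steady-state biomass mass balance: V·X·(1 + k_d·θ_c) = Y·Q·(S₀ − S)·θ_c, so V = 0.392 × 1660 × (914 − 24.5) × 10.4 / [3210 × (1 + 0.0913 × 10.4)] = 6.02×10^6 / 6258 = 961.9 m³.
F/M = Q·S₀ / (V·X) = 1660 × 914 / (961.9 × 3210) = 0.4914 g bCOD·(g VSS·d)⁻¹.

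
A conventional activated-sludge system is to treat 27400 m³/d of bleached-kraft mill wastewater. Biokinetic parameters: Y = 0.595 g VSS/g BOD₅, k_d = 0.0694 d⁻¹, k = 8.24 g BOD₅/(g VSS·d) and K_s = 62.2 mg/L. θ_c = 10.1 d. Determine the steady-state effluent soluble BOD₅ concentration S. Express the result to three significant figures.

Effluent substrate depends only on kinetics and SRT: S = K_s(1 + k_d θ_c) / [θ_c(Yk − k_d) − 1] = 62.2 × (1 + 0.0694 × 10.1) / [10.1 × (0.595 × 8.24 − 0.0694) − 1] = 105.8 / 47.82 = 2.213 mg/L.

S ≈ 2.21 mg/L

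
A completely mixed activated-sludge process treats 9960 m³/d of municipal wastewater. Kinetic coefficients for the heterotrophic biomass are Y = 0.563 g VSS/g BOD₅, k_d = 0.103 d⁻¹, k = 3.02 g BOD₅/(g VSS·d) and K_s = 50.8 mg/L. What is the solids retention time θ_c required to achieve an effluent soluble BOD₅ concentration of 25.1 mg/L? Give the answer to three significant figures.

θ_c ≈ 2.18 d

From 1/θ_c = Y·k·S/(K_s + S) − k_d: Y·k·S/(K_s+S) = 0.563 × 3.02 × 25.1 / (50.8 + 25.1) = 0.5623 d⁻¹.
1/θ_c = 0.5623 − 0.103 = 0.4593 d⁻¹, so θ_c = 2.177 d.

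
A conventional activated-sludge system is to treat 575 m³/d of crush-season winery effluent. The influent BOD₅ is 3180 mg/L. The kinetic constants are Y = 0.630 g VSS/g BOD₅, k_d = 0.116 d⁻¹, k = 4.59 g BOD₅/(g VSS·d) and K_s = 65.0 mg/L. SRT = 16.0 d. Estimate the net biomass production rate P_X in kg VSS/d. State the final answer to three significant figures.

P_X ≈ 403 kg VSS/d

For a completely mixed reactor with recycle the Lawrence–McCarty relation gives S = K_s·(1 + k_d·θ_c) / [θ_c·(Y·k − k_d) − 1] = 65.0 × (1 + 0.116 × 16.0) / [16.0 × (0.630 × 4.59 − 0.116) − 1] = 185.6 / 43.41 = 4.276 mg/L.
Y_obs = Y / (1 + k_d θ_c) = 0.630 / (1 + 0.116 × 16.0) = 0.630 / 2.856 = 0.2206.
Substrate removed = Q·(S₀ − S) = 575 m³/d × (3180 − 4.28) g/m³ = 1.83×10^6 g/d = 1826 kg/d.
Net biomass production P_X = Y_obs × Q·(S₀ − S) = 0.2206 × 1826 = 402.8 kg VSS/d.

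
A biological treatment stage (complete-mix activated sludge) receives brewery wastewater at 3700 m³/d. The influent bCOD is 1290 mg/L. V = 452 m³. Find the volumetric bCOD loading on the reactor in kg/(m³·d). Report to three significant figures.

L_v ≈ 10.6 kg bCOD/(m³·d)

L_v = Q S₀ / V = 3700 × 1290 × 10⁻³ / 452.0 = 10.56 kg/(m³·d).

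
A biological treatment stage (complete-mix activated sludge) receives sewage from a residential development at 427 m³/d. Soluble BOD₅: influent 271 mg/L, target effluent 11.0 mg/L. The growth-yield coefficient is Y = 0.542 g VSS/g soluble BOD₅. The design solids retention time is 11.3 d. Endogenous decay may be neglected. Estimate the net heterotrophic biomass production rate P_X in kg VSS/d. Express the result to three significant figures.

With endogenous decay neglected, the observed yield equals the true yield: Y_obs = Y = 0.542 g VSS/g soluble BOD₅.
Substrate removed = Q·(S₀ − S) = 427 m³/d × (271 − 11.0) g/m³ = 1.11×10^5 g/d = 111.0 kg/d.
Net biomass production P_X = Y_obs × Q·(S₀ − S) = 0.5420 × 111.0 = 60.17 kg VSS/d.

P_X ≈ 60.2 kg VSS/d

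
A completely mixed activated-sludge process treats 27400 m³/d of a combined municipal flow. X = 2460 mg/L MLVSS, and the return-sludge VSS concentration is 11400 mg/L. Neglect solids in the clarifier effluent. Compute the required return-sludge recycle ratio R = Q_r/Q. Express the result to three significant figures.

Mass balance around the secondary clarifier (neglecting effluent solids): R = X / (X_r − X) = 2460 / (11400 − 2460) = 0.2752.

R ≈ 0.275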